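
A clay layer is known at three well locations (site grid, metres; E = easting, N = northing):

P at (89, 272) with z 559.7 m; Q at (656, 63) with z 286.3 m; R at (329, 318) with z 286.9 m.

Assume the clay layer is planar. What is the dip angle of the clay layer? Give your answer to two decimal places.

Two edge vectors: P→Q = (567, -209, -273.4), P→R = (240, 46, -272.8).
Normal n = (P→Q) × (P→R) = (69591.6, 89061.6, 76242).
So ∂z/∂E = −n_x/n_z = −0.91277 and ∂z/∂N = −n_y/n_z = −1.16814.
Gradient magnitude |∇z| = √(a² + b²) = √(0.83315 + 1.36456) = 1.48247.
True dip = arctan(1.48247) = 56.00°, dipping toward NE (azimuth ≈ 038°).

56.00°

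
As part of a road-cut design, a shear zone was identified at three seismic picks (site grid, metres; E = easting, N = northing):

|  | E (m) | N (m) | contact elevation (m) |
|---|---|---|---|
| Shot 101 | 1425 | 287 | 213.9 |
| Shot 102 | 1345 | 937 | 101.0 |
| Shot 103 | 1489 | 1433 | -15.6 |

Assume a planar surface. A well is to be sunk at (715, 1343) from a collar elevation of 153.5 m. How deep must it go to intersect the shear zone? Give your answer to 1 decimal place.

Let the plane be z = a·E + b·N + c.
Shot 102−Shot 101: −80a + 650b = −112.9;  Shot 103−Shot 101: 64a + 1146b = −229.5.
Solving gives a = −0.148496, b = −0.191969.
Then c = 213.9 − a·1425 − b·287 = 480.60.
At (715, 1343): z_contact = −106.17 − 257.81 + 480.60 = 116.61 m.
Depth below ground = 153.5 − 116.61 = 36.9 m.

36.9 m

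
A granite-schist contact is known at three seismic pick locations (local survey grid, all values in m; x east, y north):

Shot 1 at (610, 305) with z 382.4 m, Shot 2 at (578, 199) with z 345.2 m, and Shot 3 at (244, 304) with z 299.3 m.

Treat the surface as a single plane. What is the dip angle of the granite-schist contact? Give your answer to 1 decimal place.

Let the plane be z = a·x + b·y + c.
Shot 2−Shot 1: −32a − 106b = −37.2;  Shot 3−Shot 1: −366a − 1b = −83.1.
Solving gives a = 0.22628, b = 0.28263.
Gradient magnitude |∇z| = √(a² + b²) = √(0.05120 + 0.07988) = 0.36205.
True dip = arctan(0.36205) = 19.9°, dipping toward SW (azimuth ≈ 219°).

19.9°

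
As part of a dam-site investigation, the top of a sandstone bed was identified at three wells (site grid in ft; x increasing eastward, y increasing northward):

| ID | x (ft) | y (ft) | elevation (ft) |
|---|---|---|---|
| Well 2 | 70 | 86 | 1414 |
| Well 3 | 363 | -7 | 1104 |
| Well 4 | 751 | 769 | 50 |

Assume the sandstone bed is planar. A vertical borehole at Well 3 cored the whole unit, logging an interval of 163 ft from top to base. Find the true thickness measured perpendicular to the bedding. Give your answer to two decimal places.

Two edge vectors: Well 2→Well 3 = (293, -93, -310), Well 2→Well 4 = (681, 683, -1364).
Normal n = (Well 2→Well 3) × (Well 2→Well 4) = (338582, 188542, 263452).
So ∂z/∂x = −n_x/n_z = −1.28518 and ∂z/∂y = −n_y/n_z = −0.71566.
|∇z| = √(a²+b²) = 1.47100, so dip δ = arctan(1.47100) = 55.79°.
True thickness = vertical thickness × cos δ = 163 × cos 55.79° = 91.64 ft.

91.64 ft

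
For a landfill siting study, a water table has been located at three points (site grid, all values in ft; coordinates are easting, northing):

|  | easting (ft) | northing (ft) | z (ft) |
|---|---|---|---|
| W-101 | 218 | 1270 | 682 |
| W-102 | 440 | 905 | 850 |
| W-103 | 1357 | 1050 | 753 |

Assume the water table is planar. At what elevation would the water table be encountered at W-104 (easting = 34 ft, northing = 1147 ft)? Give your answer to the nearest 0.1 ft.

746.4 ft

Two edge vectors: W-101→W-102 = (222, -365, 168), W-101→W-103 = (1139, -220, 71).
Normal n = (W-101→W-102) × (W-101→W-103) = (11045, 175590, 366895).
So ∂z/∂easting = −n_x/n_z = −0.030104 and ∂z/∂northing = −n_y/n_z = −0.478584.
Intercept c from W-101: 682 + 6.56 + 607.80 = 1296.36.
At (34, 1147): z = −1.0 − 548.9 + 1296.36 = 746.4 ft.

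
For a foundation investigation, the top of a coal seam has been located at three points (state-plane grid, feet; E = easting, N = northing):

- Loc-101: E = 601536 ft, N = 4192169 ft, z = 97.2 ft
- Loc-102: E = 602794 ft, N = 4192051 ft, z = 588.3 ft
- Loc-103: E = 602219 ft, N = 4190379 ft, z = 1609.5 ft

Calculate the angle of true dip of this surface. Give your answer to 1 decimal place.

38.3°

Two edge vectors: Loc-101→Loc-102 = (1258, -118, 491.1), Loc-101→Loc-103 = (683, -1790, 1512.3).
Normal n = (Loc-101→Loc-102) × (Loc-101→Loc-103) = (700617.6, -1567052.1, -2171226).
So ∂z/∂E = −n_x/n_z = 0.32268 and ∂z/∂N = −n_y/n_z = −0.72174.
Gradient magnitude |∇z| = √(a² + b²) = √(0.10412 + 0.52090) = 0.79059.
True dip = arctan(0.79059) = 38.3°, dipping toward NNW (azimuth ≈ 336°).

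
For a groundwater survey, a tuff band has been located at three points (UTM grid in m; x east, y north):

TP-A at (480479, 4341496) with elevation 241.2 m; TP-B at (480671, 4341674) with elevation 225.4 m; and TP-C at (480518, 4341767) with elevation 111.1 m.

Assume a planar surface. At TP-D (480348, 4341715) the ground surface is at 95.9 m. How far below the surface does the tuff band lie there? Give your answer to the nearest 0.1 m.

27.9 m

Two edge vectors: TP-A→TP-B = (192, 178, -15.8), TP-A→TP-C = (39, 271, -130.1).
Normal n = (TP-A→TP-B) × (TP-A→TP-C) = (-18876, 24363, 45090).
So ∂z/∂x = −n_x/n_z = 0.418629408 and ∂z/∂y = −n_y/n_z = −0.540319361.
Intercept c from TP-A: 241.2 − 201142.64 + 2345794.35 = 2144892.91.
At (480348, 4341715): z_contact = 201087.80 − 2345912.68 + 2144892.91 = 68.03 m.
Depth below ground = 95.9 − 68.03 = 27.9 m.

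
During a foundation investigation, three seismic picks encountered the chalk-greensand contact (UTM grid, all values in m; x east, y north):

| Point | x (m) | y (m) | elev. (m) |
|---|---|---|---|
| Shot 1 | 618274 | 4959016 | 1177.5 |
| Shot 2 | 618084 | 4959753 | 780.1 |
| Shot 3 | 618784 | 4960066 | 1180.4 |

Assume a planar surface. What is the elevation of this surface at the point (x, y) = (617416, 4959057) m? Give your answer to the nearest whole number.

538 m

Let the plane be z = a·x + b·y + c.
Shot 2−Shot 1: −190a + 737b = −397.4;  Shot 3−Shot 1: 510a + 1050b = 2.9.
Solving gives a = 0.72893495, b = −0.35129221.
Then c = 1177.5 − a·618274 − b·4959016 = 1292559.67.
At (617416, 4959057): z = 450056.1 − 1742078.1 + 1292559.67 = 537.7 m.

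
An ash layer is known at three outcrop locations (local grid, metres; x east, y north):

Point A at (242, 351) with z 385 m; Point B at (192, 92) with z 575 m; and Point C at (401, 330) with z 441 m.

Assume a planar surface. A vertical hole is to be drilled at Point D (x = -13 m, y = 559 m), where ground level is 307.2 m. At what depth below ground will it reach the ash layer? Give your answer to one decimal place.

148.3 m

Two edge vectors: Point A→Point B = (-50, -259, 190), Point A→Point C = (159, -21, 56).
Normal n = (Point A→Point B) × (Point A→Point C) = (-10514, 33010, 42231).
So ∂z/∂x = −n_x/n_z = 0.24896 and ∂z/∂y = −n_y/n_z = −0.78165.
Intercept c from Point A: 385 − 60.25 + 274.36 = 599.11.
At (-13, 559): z_contact = −3.24 − 436.94 + 599.11 = 158.93 m.
Depth below ground = 307.2 − 158.93 = 148.3 m.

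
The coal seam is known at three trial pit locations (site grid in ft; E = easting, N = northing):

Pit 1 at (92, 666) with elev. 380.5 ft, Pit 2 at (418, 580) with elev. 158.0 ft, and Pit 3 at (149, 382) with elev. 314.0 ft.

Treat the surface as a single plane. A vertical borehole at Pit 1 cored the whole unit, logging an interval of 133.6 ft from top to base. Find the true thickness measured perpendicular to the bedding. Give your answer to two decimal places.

Two edge vectors: Pit 1→Pit 2 = (326, -86, -222.5), Pit 1→Pit 3 = (57, -284, -66.5).
Normal n = (Pit 1→Pit 2) × (Pit 1→Pit 3) = (-57471, 8996.5, -87682).
So ∂z/∂E = −n_x/n_z = −0.65545 and ∂z/∂N = −n_y/n_z = 0.10260.
|∇z| = √(a²+b²) = 0.66343, so dip δ = arctan(0.66343) = 33.56°.
True thickness = vertical thickness × cos δ = 133.6 × cos 33.56° = 111.33 ft.

111.33 ft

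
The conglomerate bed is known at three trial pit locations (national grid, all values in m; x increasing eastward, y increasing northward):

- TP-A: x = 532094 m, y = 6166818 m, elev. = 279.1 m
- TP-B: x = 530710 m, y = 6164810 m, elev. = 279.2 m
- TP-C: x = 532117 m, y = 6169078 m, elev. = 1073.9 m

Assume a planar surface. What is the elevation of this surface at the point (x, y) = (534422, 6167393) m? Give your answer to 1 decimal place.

-721.5 m

Let the plane be z = a·x + b·y + c.
TP-B−TP-A: −1384a − 2008b = 0.1;  TP-C−TP-A: 23a + 2260b = 794.8.
Solving gives a = −0.517963199, b = 0.356952723.
Then c = 279.1 − a·532094 − b·6166818 = −1925378.27.
At (534422, 6167393): z = −276810.9 + 2201467.7 − 1925378.27 = -721.5 m.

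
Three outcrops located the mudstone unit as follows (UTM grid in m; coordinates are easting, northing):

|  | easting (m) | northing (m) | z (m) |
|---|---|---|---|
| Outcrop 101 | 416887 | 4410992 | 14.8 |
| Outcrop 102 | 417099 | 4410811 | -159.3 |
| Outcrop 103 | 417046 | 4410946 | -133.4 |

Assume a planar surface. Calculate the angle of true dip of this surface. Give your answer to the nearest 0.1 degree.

45.2°

Two edge vectors: Outcrop 101→Outcrop 102 = (212, -181, -174.1), Outcrop 101→Outcrop 103 = (159, -46, -148.2).
Normal n = (Outcrop 101→Outcrop 102) × (Outcrop 101→Outcrop 103) = (18815.6, 3736.5, 19027).
So ∂z/∂easting = −n_x/n_z = −0.98889 and ∂z/∂northing = −n_y/n_z = −0.19638.
Gradient magnitude |∇z| = √(a² + b²) = √(0.97790 + 0.03856) = 1.00820.
True dip = arctan(1.00820) = 45.2°, dipping toward E (azimuth ≈ 079°).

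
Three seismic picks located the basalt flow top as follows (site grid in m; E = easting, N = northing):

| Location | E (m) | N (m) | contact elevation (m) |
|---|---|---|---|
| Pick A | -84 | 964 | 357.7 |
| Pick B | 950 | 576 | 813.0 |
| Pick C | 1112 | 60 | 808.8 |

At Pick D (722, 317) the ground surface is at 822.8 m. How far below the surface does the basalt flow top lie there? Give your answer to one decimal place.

Let the plane be z = a·E + b·N + c.
Pick B−Pick A: 1034a − 388b = 455.3;  Pick C−Pick A: 1196a − 904b = 451.1.
Solving gives a = 0.502593, b = 0.165930.
Then c = 357.7 − a·-84 − b·964 = 239.96.
At (722, 317): z_contact = 362.87 + 52.60 + 239.96 = 655.43 m.
Depth below ground = 822.8 − 655.43 = 167.4 m.

167.4 m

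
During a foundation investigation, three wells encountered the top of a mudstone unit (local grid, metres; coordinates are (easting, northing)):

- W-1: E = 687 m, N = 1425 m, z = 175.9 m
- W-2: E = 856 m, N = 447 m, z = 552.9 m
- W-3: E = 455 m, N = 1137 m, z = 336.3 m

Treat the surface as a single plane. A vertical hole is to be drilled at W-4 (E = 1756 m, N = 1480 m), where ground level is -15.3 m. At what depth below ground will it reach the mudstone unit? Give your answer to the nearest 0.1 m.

19.0 m

Let the plane be z = a·E + b·N + c.
W-2−W-1: 169a − 978b = 377;  W-3−W-1: −232a − 288b = 160.4.
Solving gives a = −0.175257, b = −0.415765.
Then c = 175.9 − a·687 − b·1425 = 888.77.
At (1756, 1480): z_contact = −307.75 − 615.33 + 888.77 = -34.32 m.
Depth below ground = -15.3 − (-34.32) = 19.0 m.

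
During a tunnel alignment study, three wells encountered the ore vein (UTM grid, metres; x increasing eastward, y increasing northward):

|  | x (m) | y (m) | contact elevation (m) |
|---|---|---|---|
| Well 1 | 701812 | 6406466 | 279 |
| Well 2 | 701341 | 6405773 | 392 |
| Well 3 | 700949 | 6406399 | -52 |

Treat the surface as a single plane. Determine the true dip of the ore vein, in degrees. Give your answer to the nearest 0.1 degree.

Let the plane be z = a·x + b·y + c.
Well 2−Well 1: −471a − 693b = 113;  Well 3−Well 1: −863a − 67b = −331.
Solving gives a = 0.41828, b = −0.44734.
Gradient magnitude |∇z| = √(a² + b²) = √(0.17495 + 0.20011) = 0.61243.
True dip = arctan(0.61243) = 31.5°, dipping toward NW (azimuth ≈ 317°).

31.5°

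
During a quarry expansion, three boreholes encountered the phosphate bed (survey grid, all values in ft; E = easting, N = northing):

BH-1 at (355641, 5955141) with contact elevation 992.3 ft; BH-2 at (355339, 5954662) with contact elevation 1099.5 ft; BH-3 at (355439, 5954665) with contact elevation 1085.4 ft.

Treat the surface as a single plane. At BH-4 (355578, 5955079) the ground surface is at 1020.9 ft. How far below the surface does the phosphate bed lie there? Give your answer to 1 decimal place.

Two edge vectors: BH-1→BH-2 = (-302, -479, 107.2), BH-1→BH-3 = (-202, -476, 93.1).
Normal n = (BH-1→BH-2) × (BH-1→BH-3) = (6432.3, 6461.8, 46994).
So ∂z/∂E = −n_x/n_z = −0.136874920 and ∂z/∂N = −n_y/n_z = −0.137502660.
Intercept c from BH-1: 992.3 + 48678.33 + 818847.73 = 868518.36.
At (355578, 5955079): z_contact = −48669.71 − 818839.20 + 868518.36 = 1009.45 ft.
Depth below ground = 1020.9 − 1009.45 = 11.5 ft.

11.5 ft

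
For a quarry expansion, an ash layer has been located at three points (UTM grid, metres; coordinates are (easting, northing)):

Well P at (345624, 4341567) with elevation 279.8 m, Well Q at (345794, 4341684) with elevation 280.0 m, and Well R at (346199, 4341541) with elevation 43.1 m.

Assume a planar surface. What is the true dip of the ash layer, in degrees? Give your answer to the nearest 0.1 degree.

Let the plane be z = a·E + b·N + c.
Well Q−Well P: 170a + 117b = 0.2;  Well R−Well P: 575a − 26b = −236.7.
Solving gives a = −0.38620, b = 0.56286.
Gradient magnitude |∇z| = √(a² + b²) = √(0.14915 + 0.31681) = 0.68261.
True dip = arctan(0.68261) = 34.3°, dipping toward SE (azimuth ≈ 146°).

34.3°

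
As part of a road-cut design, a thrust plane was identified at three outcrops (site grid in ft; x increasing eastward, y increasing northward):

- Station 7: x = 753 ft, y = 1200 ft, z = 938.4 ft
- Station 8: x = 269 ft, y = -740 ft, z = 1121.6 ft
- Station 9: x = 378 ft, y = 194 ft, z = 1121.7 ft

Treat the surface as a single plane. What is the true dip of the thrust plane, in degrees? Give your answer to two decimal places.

35.63°

Two edge vectors: Station 7→Station 8 = (-484, -1940, 183.2), Station 7→Station 9 = (-375, -1006, 183.3).
Normal n = (Station 7→Station 8) × (Station 7→Station 9) = (-171302.8, 20017.2, -240596).
So ∂z/∂x = −n_x/n_z = −0.71199 and ∂z/∂y = −n_y/n_z = 0.08320.
Gradient magnitude |∇z| = √(a² + b²) = √(0.50693 + 0.00692) = 0.71684.
True dip = arctan(0.71684) = 35.63°, dipping toward E (azimuth ≈ 097°).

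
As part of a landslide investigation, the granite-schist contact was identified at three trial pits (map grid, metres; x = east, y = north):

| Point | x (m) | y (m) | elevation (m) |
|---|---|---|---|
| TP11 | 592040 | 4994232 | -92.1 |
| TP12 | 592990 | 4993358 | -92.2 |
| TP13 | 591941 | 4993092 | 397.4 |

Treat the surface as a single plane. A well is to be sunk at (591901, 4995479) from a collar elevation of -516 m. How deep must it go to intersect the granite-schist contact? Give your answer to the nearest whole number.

21 m

Let the plane be z = a·x + b·y + c.
TP12−TP11: 950a − 874b = −0.1;  TP13−TP11: −99a − 1140b = 489.5.
Solving gives a = −0.36590636, b = −0.39760989.
Then c = -92.1 − a·592040 − b·4994232 = 2202295.12.
At (591901, 4995479): z_contact = −216580.3 − 1986251.8 + 2202295.12 = -537.1 m.
Depth below ground = -516 − (-537.1) = 21 m.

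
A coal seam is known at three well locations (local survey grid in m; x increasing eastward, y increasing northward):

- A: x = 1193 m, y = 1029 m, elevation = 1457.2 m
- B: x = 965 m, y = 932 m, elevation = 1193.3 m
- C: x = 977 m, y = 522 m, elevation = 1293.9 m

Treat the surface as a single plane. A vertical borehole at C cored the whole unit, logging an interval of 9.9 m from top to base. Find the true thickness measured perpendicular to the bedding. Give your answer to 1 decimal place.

Two edge vectors: A→B = (-228, -97, -263.9), A→C = (-216, -507, -163.3).
Normal n = (A→B) × (A→C) = (-117957.2, 19770, 94644).
So ∂z/∂x = −n_x/n_z = 1.24633 and ∂z/∂y = −n_y/n_z = −0.20889.
|∇z| = √(a²+b²) = 1.26371, so dip δ = arctan(1.26371) = 51.64°.
True thickness = vertical thickness × cos δ = 9.9 × cos 51.64° = 6.1 m.

6.1 m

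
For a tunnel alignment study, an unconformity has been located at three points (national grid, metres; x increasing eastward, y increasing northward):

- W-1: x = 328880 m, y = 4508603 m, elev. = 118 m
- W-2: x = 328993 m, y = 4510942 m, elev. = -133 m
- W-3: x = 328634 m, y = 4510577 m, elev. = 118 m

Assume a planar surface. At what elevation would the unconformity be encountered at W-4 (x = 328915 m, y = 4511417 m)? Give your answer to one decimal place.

-121.3 m

Two edge vectors: W-1→W-2 = (113, 2339, -251), W-1→W-3 = (-246, 1974, 0).
Normal n = (W-1→W-2) × (W-1→W-3) = (495474, 61746, 798456).
So ∂z/∂x = −n_x/n_z = −0.620540142 and ∂z/∂y = −n_y/n_z = −0.077331750.
Intercept c from W-1: 118 + 204083.24 + 348658.16 = 552859.40.
At (328915, 4511417): z = −204105.0 − 348875.8 + 552859.40 = -121.3 m.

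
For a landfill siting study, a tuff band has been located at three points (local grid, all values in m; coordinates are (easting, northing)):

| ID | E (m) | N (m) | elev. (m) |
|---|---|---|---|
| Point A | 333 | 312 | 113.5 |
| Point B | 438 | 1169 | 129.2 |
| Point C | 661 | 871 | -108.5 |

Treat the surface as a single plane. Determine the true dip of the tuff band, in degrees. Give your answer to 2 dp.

Let the plane be z = a·E + b·N + c.
Point B−Point A: 105a + 857b = 15.7;  Point C−Point A: 328a + 559b = −222.
Solving gives a = −0.89492, b = 0.12797.
Gradient magnitude |∇z| = √(a² + b²) = √(0.80088 + 0.01638) = 0.90402.
True dip = arctan(0.90402) = 42.11°, dipping toward E (azimuth ≈ 098°).

42.11°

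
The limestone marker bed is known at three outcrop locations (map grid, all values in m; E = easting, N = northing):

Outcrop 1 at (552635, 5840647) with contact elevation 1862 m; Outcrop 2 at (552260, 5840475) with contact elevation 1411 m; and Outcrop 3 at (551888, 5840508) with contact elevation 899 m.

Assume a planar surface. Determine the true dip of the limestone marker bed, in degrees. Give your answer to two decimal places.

54.17°

Two edge vectors: Outcrop 1→Outcrop 2 = (-375, -172, -451), Outcrop 1→Outcrop 3 = (-747, -139, -963).
Normal n = (Outcrop 1→Outcrop 2) × (Outcrop 1→Outcrop 3) = (102947, -24228, -76359).
So ∂z/∂E = −n_x/n_z = 1.34820 and ∂z/∂N = −n_y/n_z = −0.31729.
Gradient magnitude |∇z| = √(a² + b²) = √(1.81764 + 0.10067) = 1.38503.
True dip = arctan(1.38503) = 54.17°, dipping toward WNW (azimuth ≈ 283°).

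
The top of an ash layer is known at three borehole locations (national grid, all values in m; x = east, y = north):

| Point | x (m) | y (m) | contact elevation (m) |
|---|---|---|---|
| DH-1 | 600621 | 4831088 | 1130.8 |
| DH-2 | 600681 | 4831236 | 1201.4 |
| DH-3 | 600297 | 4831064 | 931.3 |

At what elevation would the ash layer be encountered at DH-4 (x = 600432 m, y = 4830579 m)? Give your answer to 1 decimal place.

898.4 m

Let the plane be z = a·x + b·y + c.
DH-2−DH-1: 60a + 148b = 70.6;  DH-3−DH-1: −324a − 24b = −199.5.
Solving gives a = 0.598374613, b = 0.234442724.
Then c = 1130.8 − a·600621 − b·4831088 = −1490878.99.
At (600432, 4830579): z = 359283.3 + 1132494.1 − 1490878.99 = 898.4 m.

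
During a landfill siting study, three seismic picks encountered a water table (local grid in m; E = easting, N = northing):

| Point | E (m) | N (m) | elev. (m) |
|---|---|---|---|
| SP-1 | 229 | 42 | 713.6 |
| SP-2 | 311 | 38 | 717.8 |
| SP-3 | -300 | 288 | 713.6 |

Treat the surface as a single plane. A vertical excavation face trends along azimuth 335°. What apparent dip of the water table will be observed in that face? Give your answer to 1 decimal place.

5.0°

Let the plane be z = a·E + b·N + c.
SP-2−SP-1: 82a − 4b = 4.2;  SP-3−SP-1: −529a + 246b = 0.
Solving gives a = 0.05722, b = 0.12305.
Unit vector along 335° is (sin 335°, cos 335°) = (-0.4226, 0.9063).
Slope in that direction = a·(-0.4226) + b·(0.9063) = 0.08734.
Apparent dip = arctan|0.08734| = 5.0° (true dip is 7.7°, so apparent ≤ true as expected).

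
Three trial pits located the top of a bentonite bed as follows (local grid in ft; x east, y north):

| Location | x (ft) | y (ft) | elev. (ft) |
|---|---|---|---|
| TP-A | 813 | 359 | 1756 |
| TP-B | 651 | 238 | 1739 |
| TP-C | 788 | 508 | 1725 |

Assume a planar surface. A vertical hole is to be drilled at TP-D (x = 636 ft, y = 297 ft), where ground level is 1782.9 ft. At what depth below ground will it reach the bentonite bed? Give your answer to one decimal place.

Two edge vectors: TP-A→TP-B = (-162, -121, -17), TP-A→TP-C = (-25, 149, -31).
Normal n = (TP-A→TP-B) × (TP-A→TP-C) = (6284, -4597, -27163).
So ∂z/∂x = −n_x/n_z = 0.23134 and ∂z/∂y = −n_y/n_z = −0.16924.
Intercept c from TP-A: 1756 − 188.08 + 60.76 = 1628.67.
At (636, 297): z_contact = 147.13 − 50.26 + 1628.67 = 1725.54 ft.
Depth below ground = 1782.9 − 1725.54 = 57.4 ft.

57.4 ft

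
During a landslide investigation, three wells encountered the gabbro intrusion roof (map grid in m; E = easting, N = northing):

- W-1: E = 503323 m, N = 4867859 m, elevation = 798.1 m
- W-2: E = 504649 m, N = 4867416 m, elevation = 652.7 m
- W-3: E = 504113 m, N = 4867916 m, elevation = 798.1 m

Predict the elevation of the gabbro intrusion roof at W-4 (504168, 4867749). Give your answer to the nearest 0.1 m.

Let the plane be z = a·E + b·N + c.
W-2−W-1: 1326a − 443b = −145.4;  W-3−W-1: 790a + 57b = 0.
Solving gives a = −0.019475411, b = 0.269922360.
Then c = 798.1 − a·503323 − b·4867859 = −1303343.47.
At (504168, 4867749): z = −9818.9 + 1313914.3 − 1303343.47 = 752.0 m.

752.0 m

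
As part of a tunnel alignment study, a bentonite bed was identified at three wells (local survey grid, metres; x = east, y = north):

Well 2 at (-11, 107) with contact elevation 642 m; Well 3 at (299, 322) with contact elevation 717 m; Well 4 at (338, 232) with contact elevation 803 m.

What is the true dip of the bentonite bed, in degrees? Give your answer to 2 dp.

43.68°

Let the plane be z = a·x + b·y + c.
Well 3−Well 2: 310a + 215b = 75;  Well 4−Well 2: 349a + 125b = 161.
Solving gives a = 0.69560, b = −0.65413.
Gradient magnitude |∇z| = √(a² + b²) = √(0.48387 + 0.42788) = 0.95485.
True dip = arctan(0.95485) = 43.68°, dipping toward NW (azimuth ≈ 313°).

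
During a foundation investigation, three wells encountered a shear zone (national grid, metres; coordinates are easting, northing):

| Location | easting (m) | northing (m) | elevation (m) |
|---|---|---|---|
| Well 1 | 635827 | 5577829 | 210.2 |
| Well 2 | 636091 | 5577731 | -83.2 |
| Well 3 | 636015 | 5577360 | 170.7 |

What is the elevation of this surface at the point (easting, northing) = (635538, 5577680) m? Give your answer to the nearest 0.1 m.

Let the plane be z = a·easting + b·northing + c.
Well 2−Well 1: 264a − 98b = −293.4;  Well 3−Well 1: 188a − 469b = −39.5.
Solving gives a = −1.268916047, b = −0.424426901.
Then c = 210.2 − a·635827 − b·5577829 = 3174401.96.
At (635538, 5577680): z = −806444.4 − 2367317.4 + 3174401.96 = 640.2 m.

640.2 m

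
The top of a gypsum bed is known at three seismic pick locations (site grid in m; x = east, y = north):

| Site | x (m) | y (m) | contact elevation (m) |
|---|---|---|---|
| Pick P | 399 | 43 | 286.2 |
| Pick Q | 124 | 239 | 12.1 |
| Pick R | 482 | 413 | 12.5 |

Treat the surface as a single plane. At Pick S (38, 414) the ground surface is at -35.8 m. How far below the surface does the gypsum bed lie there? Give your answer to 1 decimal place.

132.3 m

Two edge vectors: Pick P→Pick Q = (-275, 196, -274.1), Pick P→Pick R = (83, 370, -273.7).
Normal n = (Pick P→Pick Q) × (Pick P→Pick R) = (47771.8, -98017.8, -118018).
So ∂z/∂x = −n_x/n_z = 0.40478 and ∂z/∂y = −n_y/n_z = −0.83053.
Intercept c from Pick P: 286.2 − 161.51 + 35.71 = 160.40.
At (38, 414): z_contact = 15.38 − 343.84 + 160.40 = -168.05 m.
Depth below ground = -35.8 − (-168.05) = 132.3 m.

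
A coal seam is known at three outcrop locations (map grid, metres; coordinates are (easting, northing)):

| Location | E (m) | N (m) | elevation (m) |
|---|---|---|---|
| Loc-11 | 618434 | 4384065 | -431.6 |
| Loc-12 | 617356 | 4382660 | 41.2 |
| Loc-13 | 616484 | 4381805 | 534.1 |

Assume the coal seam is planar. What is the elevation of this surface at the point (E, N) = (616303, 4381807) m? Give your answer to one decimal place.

706.8 m

Let the plane be z = a·E + b·N + c.
Loc-12−Loc-11: −1078a − 1405b = 472.8;  Loc-13−Loc-11: −1950a − 2260b = 965.7.
Solving gives a = −0.949947277, b = 0.392343889.
Then c = -431.6 − a·618434 − b·4384065 = −1133013.02.
At (616303, 4381807): z = −585455.4 + 1719175.2 − 1133013.02 = 706.8 m.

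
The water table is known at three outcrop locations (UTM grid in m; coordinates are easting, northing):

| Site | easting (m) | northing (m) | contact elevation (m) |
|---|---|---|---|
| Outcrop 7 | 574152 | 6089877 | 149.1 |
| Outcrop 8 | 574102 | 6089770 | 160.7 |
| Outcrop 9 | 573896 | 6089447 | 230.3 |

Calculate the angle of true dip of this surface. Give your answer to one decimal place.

33.2°

Two edge vectors: Outcrop 7→Outcrop 8 = (-50, -107, 11.6), Outcrop 7→Outcrop 9 = (-256, -430, 81.2).
Normal n = (Outcrop 7→Outcrop 8) × (Outcrop 7→Outcrop 9) = (-3700.4, 1090.4, -5892).
So ∂z/∂easting = −n_x/n_z = −0.62804 and ∂z/∂northing = −n_y/n_z = 0.18506.
Gradient magnitude |∇z| = √(a² + b²) = √(0.39443 + 0.03425) = 0.65474.
True dip = arctan(0.65474) = 33.2°, dipping toward ESE (azimuth ≈ 106°).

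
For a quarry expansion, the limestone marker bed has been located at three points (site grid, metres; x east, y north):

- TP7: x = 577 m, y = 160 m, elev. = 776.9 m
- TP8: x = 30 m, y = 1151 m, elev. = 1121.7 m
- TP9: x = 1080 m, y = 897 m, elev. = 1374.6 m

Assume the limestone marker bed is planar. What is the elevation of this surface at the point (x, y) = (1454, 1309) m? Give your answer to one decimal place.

1743.5 m

Let the plane be z = a·x + b·y + c.
TP8−TP7: −547a + 991b = 344.8;  TP9−TP7: 503a + 737b = 597.7.
Solving gives a = 0.375109, b = 0.554980.
Then c = 776.9 − a·577 − b·160 = 471.67.
At (1454, 1309): z = 545.4 + 726.5 + 471.67 = 1743.5 m.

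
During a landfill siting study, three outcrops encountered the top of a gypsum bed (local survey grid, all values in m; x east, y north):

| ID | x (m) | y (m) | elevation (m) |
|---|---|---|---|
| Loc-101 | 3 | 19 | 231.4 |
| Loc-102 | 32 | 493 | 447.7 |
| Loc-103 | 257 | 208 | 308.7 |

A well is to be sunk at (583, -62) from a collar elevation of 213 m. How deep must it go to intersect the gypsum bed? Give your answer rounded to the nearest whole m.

40 m

Two edge vectors: Loc-101→Loc-102 = (29, 474, 216.3), Loc-101→Loc-103 = (254, 189, 77.3).
Normal n = (Loc-101→Loc-102) × (Loc-101→Loc-103) = (-4240.5, 52698.5, -114915).
So ∂z/∂x = −n_x/n_z = −0.03690 and ∂z/∂y = −n_y/n_z = 0.45859.
Intercept c from Loc-101: 231.4 + 0.11 − 8.71 = 222.80.
At (583, -62): z_contact = −21.5 − 28.4 + 222.80 = 172.9 m.
Depth below ground = 213 − 172.9 = 40 m.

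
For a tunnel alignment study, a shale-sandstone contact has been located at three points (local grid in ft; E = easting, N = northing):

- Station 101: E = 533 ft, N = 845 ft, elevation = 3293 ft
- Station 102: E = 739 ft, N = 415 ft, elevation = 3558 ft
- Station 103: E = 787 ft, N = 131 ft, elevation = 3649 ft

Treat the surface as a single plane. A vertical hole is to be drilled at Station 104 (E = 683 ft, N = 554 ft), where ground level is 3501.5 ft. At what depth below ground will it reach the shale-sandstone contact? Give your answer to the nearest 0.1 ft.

Two edge vectors: Station 101→Station 102 = (206, -430, 265), Station 101→Station 103 = (254, -714, 356).
Normal n = (Station 101→Station 102) × (Station 101→Station 103) = (36130, -6026, -37864).
So ∂z/∂E = −n_x/n_z = 0.95420 and ∂z/∂N = −n_y/n_z = −0.15915.
Intercept c from Station 101: 3293 − 508.59 + 134.48 = 2918.89.
At (683, 554): z_contact = 651.72 − 88.17 + 2918.89 = 3482.44 ft.
Depth below ground = 3501.5 − 3482.44 = 19.1 ft.

19.1 ft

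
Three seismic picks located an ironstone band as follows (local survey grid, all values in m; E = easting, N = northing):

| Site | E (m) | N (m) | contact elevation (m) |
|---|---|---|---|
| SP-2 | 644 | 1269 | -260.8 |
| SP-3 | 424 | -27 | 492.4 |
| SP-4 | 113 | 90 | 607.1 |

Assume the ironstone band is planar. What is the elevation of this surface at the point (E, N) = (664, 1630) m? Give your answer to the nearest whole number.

-448 m

Let the plane be z = a·E + b·N + c.
SP-3−SP-2: −220a − 1296b = 753.2;  SP-4−SP-2: −531a − 1179b = 867.9.
Solving gives a = −0.55219, b = −0.48744.
Then c = -260.8 − a·644 − b·1269 = 713.37.
At (664, 1630): z = −366.7 − 794.5 + 713.37 = -447.8 m.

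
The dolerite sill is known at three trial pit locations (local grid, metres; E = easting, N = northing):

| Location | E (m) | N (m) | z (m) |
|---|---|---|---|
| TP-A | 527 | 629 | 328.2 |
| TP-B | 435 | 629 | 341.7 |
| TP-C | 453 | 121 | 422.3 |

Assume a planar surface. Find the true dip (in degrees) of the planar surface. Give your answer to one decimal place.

12.4°

Two edge vectors: TP-A→TP-B = (-92, 0, 13.5), TP-A→TP-C = (-74, -508, 94.1).
Normal n = (TP-A→TP-B) × (TP-A→TP-C) = (6858, 7658.2, 46736).
So ∂z/∂E = −n_x/n_z = −0.14674 and ∂z/∂N = −n_y/n_z = −0.16386.
Gradient magnitude |∇z| = √(a² + b²) = √(0.02153 + 0.02685) = 0.21996.
True dip = arctan(0.21996) = 12.4°, dipping toward NE (azimuth ≈ 042°).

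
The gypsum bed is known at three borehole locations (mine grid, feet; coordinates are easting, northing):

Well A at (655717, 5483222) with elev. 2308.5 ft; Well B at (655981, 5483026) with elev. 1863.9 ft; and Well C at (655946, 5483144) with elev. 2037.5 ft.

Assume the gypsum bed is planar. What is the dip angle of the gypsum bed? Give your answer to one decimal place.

55.6°

Two edge vectors: Well A→Well B = (264, -196, -444.6), Well A→Well C = (229, -78, -271).
Normal n = (Well A→Well B) × (Well A→Well C) = (18437.2, -30269.4, 24292).
So ∂z/∂easting = −n_x/n_z = −0.75898 and ∂z/∂northing = −n_y/n_z = 1.24606.
Gradient magnitude |∇z| = √(a² + b²) = √(0.57605 + 1.55268) = 1.45902.
True dip = arctan(1.45902) = 55.6°, dipping toward SSE (azimuth ≈ 149°).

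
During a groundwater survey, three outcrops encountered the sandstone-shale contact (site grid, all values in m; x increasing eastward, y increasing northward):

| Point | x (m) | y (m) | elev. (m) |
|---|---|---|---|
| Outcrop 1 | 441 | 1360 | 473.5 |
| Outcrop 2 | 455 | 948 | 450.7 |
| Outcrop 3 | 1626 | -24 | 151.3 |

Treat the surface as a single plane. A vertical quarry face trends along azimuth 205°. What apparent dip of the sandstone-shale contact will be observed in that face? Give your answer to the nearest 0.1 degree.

Let the plane be z = a·x + b·y + c.
Outcrop 2−Outcrop 1: 14a − 412b = −22.8;  Outcrop 3−Outcrop 1: 1185a − 1384b = −322.2.
Solving gives a = −0.21583, b = 0.04801.
Unit vector along 205° is (sin 205°, cos 205°) = (-0.4226, -0.9063).
Slope in that direction = a·(-0.4226) + b·(-0.9063) = 0.04771.
Apparent dip = arctan|0.04771| = 2.7° (true dip is 12.5°, so apparent ≤ true as expected).

2.7°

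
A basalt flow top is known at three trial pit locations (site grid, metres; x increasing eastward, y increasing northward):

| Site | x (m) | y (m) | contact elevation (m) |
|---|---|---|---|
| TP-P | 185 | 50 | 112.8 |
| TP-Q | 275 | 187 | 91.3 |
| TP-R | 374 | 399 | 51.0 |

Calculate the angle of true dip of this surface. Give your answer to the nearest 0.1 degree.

Two edge vectors: TP-P→TP-Q = (90, 137, -21.5), TP-P→TP-R = (189, 349, -61.8).
Normal n = (TP-P→TP-Q) × (TP-P→TP-R) = (-963.1, 1498.5, 5517).
So ∂z/∂x = −n_x/n_z = 0.17457 and ∂z/∂y = −n_y/n_z = −0.27162.
Gradient magnitude |∇z| = √(a² + b²) = √(0.03047 + 0.07377) = 0.32288.
True dip = arctan(0.32288) = 17.9°, dipping toward NNW (azimuth ≈ 327°).

17.9°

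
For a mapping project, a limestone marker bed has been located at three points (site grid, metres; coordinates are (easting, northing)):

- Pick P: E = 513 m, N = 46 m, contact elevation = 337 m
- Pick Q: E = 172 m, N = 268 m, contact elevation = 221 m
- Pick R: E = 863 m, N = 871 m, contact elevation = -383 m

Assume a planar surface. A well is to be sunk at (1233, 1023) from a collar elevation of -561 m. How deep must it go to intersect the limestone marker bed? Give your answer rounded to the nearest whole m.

9 m

Two edge vectors: Pick P→Pick Q = (-341, 222, -116), Pick P→Pick R = (350, 825, -720).
Normal n = (Pick P→Pick Q) × (Pick P→Pick R) = (-64140, -286120, -359025).
So ∂z/∂E = −n_x/n_z = −0.17865 and ∂z/∂N = −n_y/n_z = −0.79694.
Intercept c from Pick P: 337 + 91.65 + 36.66 = 465.31.
At (1233, 1023): z_contact = −220.3 − 815.3 + 465.31 = -570.2 m.
Depth below ground = -561 − (-570.2) = 9 m.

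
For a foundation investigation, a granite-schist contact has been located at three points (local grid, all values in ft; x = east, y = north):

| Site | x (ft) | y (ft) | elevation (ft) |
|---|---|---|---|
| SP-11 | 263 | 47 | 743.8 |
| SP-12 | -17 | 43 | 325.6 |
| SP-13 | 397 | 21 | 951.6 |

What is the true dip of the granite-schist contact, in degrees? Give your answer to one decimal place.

56.7°

Let the plane be z = a·x + b·y + c.
SP-12−SP-11: −280a − 4b = −418.2;  SP-13−SP-11: 134a − 26b = 207.8.
Solving gives a = 1.49749, b = −0.27446.
Gradient magnitude |∇z| = √(a² + b²) = √(2.24248 + 0.07533) = 1.52244.
True dip = arctan(1.52244) = 56.7°, dipping toward W (azimuth ≈ 280°).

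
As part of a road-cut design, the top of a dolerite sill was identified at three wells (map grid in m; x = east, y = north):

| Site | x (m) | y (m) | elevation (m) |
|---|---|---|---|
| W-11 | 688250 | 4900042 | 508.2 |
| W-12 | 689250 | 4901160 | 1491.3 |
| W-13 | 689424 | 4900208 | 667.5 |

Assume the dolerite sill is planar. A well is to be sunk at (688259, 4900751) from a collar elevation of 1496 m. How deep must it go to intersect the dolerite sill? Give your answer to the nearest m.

372 m

Let the plane be z = a·x + b·y + c.
W-12−W-11: 1000a + 1118b = 983.1;  W-13−W-11: 1174a + 166b = 159.3.
Solving gives a = 0.01299815, b = 0.86771185.
Then c = 508.2 − a·688250 − b·4900042 = −4260262.28.
At (688259, 4900751): z_contact = 8946.1 + 4252439.7 − 4260262.28 = 1123.5 m.
Depth below ground = 1496 − 1123.5 = 372 m.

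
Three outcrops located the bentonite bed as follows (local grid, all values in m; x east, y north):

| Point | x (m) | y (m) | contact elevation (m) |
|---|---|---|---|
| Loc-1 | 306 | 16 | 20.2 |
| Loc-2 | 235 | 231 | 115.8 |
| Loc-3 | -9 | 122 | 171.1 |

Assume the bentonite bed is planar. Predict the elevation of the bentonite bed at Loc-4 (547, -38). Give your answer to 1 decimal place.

-86.5 m

Let the plane be z = a·x + b·y + c.
Loc-2−Loc-1: −71a + 215b = 95.6;  Loc-3−Loc-1: −315a + 106b = 150.9.
Solving gives a = −0.37060, b = 0.32227.
Then c = 20.2 − a·306 − b·16 = 128.45.
At (547, -38): z = −202.7 − 12.2 + 128.45 = -86.5 m.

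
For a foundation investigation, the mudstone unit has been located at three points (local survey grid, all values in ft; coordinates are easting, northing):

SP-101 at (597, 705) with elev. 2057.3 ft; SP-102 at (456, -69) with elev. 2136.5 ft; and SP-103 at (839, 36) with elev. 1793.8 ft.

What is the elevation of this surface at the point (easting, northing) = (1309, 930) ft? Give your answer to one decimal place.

1422.1 ft

Two edge vectors: SP-101→SP-102 = (-141, -774, 79.2), SP-101→SP-103 = (242, -669, -263.5).
Normal n = (SP-101→SP-102) × (SP-101→SP-103) = (256933.8, -17987.1, 281637).
So ∂z/∂easting = −n_x/n_z = −0.912287 and ∂z/∂northing = −n_y/n_z = 0.063866.
Intercept c from SP-101: 2057.3 + 544.64 − 45.03 = 2556.91.
At (1309, 930): z = −1194.2 + 59.4 + 2556.91 = 1422.1 ft.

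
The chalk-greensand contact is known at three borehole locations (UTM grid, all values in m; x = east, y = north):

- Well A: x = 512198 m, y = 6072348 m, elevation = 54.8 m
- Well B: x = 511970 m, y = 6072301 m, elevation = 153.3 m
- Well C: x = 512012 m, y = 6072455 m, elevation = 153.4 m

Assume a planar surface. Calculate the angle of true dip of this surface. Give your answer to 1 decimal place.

Let the plane be z = a·x + b·y + c.
Well B−Well A: −228a − 47b = 98.5;  Well C−Well A: −186a + 107b = 98.6.
Solving gives a = −0.45789, b = 0.12553.
Gradient magnitude |∇z| = √(a² + b²) = √(0.20967 + 0.01576) = 0.47479.
True dip = arctan(0.47479) = 25.4°, dipping toward ESE (azimuth ≈ 105°).

25.4°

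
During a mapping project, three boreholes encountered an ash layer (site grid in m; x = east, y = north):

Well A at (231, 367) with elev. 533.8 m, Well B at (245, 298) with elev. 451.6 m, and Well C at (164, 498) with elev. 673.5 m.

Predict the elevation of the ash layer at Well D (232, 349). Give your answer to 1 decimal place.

Let the plane be z = a·x + b·y + c.
Well B−Well A: 14a − 69b = −82.2;  Well C−Well A: −67a + 131b = 139.7.
Solving gives a = 0.40477, b = 1.27343.
Then c = 533.8 − a·231 − b·367 = −27.05.
At (232, 349): z = 93.9 + 444.4 − 27.05 = 511.3 m.

511.3 m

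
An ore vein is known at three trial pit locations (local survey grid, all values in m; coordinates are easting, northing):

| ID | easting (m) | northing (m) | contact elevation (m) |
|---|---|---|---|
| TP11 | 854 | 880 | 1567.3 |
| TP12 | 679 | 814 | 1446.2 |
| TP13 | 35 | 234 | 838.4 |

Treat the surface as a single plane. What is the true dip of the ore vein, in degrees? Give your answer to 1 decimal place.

35.0°

Two edge vectors: TP11→TP12 = (-175, -66, -121.1), TP11→TP13 = (-819, -646, -728.9).
Normal n = (TP11→TP12) × (TP11→TP13) = (-30123.2, -28376.6, 58996).
So ∂z/∂easting = −n_x/n_z = 0.51060 and ∂z/∂northing = −n_y/n_z = 0.48099.
Gradient magnitude |∇z| = √(a² + b²) = √(0.26071 + 0.23135) = 0.70147.
True dip = arctan(0.70147) = 35.0°, dipping toward SW (azimuth ≈ 227°).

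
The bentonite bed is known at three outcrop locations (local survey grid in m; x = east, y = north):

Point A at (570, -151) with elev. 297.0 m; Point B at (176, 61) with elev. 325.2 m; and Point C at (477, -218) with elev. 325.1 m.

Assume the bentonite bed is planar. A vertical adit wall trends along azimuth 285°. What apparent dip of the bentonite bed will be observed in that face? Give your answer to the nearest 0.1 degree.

Two edge vectors: Point A→Point B = (-394, 212, 28.2), Point A→Point C = (-93, -67, 28.1).
Normal n = (Point A→Point B) × (Point A→Point C) = (7846.6, 8448.8, 46114).
So ∂z/∂x = −n_x/n_z = −0.17016 and ∂z/∂y = −n_y/n_z = −0.18322.
Unit vector along 285° is (sin 285°, cos 285°) = (-0.9659, 0.2588).
Slope in that direction = a·(-0.9659) + b·(0.2588) = 0.11694.
Apparent dip = arctan|0.11694| = 6.7° (true dip is 14.0°, so apparent ≤ true as expected).

6.7°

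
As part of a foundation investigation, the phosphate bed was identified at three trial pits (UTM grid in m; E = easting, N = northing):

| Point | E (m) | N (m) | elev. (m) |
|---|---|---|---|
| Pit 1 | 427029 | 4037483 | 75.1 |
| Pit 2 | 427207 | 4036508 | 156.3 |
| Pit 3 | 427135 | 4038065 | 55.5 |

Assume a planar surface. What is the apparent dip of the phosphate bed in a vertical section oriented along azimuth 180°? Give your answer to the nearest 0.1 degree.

3.3°

Let the plane be z = a·E + b·N + c.
Pit 2−Pit 1: 178a − 975b = 81.2;  Pit 3−Pit 1: 106a + 582b = −19.6.
Solving gives a = 0.13602, b = −0.05845.
Unit vector along 180° is (sin 180°, cos 180°) = (0.0000, -1.0000).
Slope in that direction = a·(0.0000) + b·(-1.0000) = 0.05845.
Apparent dip = arctan|0.05845| = 3.3° (true dip is 8.4°, so apparent ≤ true as expected).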